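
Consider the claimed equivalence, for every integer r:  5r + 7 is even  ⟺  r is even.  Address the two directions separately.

(⟹) This fails: r = 5 gives 5r + 7 = 32, which is even, but 5 is odd, not even.

(⟸) This also fails: r = 2 is even, but 5r + 7 = 17 is odd, not even.

Both directions fail.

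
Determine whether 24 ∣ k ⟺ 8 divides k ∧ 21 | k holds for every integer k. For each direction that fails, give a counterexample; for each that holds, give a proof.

Only the converse holds.

(⇒) This fails: take k = 24. Certainly 24 ∣ 24, but 21 ∤ 24.

(⇐) Suppose 8 ∣ k and 21 ∣ k. Any common multiple of 8 and 21 is a multiple of their lcm; here gcd(8, 21) = 1, so lcm(8, 21) = 8·21 = 168, so 168 ∣ k. Since 24 ∣ 168, it follows that 24 ∣ k.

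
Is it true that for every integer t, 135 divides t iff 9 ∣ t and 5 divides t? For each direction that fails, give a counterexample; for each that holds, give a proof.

Forward direction. If 135 ∣ t, write t = 135q. Since 135 = 15·9, t = 9·(15q), so 9 ∣ t; and since 135 = 27·5, t = 5·(27q), so 5 ∣ t.

Converse. This fails: take t = 45. Both 9 ∣ 45 and 5 ∣ 45, yet 45 is not a multiple of 135 (since 45 = 0·135 + 45), so 135 ∤ 45.

Only the forward implication holds.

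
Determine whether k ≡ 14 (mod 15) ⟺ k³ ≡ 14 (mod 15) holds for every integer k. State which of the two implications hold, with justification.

(→) Suppose k ≡ 14 (mod 15). Write k = 15j + 14. Then (15j + 14)³ = 3375j³ + 9450j² + 8820j + 2744 = 15(225j³ + 630j² + 588j + 182) + 14, so k³ ≡ 14 (mod 15).

(←) Conversely, suppose k³ ≡ 14 (mod 15). The only residue r in {0, …, 14} with r³ ≡ 14 (mod 15) is r = 14, so k ≡ 14 (mod 15).

Both implications hold.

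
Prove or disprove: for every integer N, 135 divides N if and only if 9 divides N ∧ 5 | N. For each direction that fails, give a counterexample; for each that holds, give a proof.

(⇐) This fails: take N = 45. Both 9 ∣ 45 and 5 ∣ 45, yet 45 is not a multiple of 135 (since 45 = 0·135 + 45), so 135 ∤ 45.

(⇒) If 135 ∣ N, write N = 135q. Since 135 = 15·9, N = 9·(15q), so 9 ∣ N; and since 135 = 27·5, N = 5·(27q), so 5 ∣ N.

Only the forward implication holds.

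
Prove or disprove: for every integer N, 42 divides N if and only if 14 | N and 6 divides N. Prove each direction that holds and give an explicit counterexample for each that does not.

(→) If 42 ∣ N, write N = 42q. Since 42 = 3·14, N = 14·(3q), so 14 ∣ N; and since 42 = 7·6, N = 6·(7q), so 6 ∣ N.

(←) Suppose 14 ∣ N and 6 ∣ N. Any common multiple of 14 and 6 is a multiple of their lcm; here lcm(14, 6) = 14·6/gcd(14, 6) = 84/2 = 42, so 42 ∣ N.

Both directions hold.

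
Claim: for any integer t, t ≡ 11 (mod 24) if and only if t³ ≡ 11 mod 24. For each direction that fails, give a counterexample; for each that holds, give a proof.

Both directions hold; the statement is true.

[⇒] Suppose t ≡ 11 (mod 24). Write t = 24j + 11. Then (24j + 11)³ = 13824j³ + 19008j² + 8712j + 1331 = 24(576j³ + 792j² + 363j + 55) + 11, so t³ ≡ 11 (mod 24).

[⇐] Conversely, suppose t³ ≡ 11 (mod 24). The only residue r in {0, …, 23} with r³ ≡ 11 (mod 24) is r = 11, so t ≡ 11 (mod 24).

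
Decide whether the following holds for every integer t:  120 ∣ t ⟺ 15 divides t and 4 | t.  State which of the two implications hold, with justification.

Not equivalent: only (⇒) holds.

(⇐) This fails: take t = 60. Both 15 ∣ 60 and 4 ∣ 60, yet 60 is not a multiple of 120 (since 60 = 0·120 + 60), so 120 ∤ 60.

(⇒) If 120 ∣ t, write t = 120q. Since 120 = 8·15, t = 15·(8q), so 15 ∣ t; and since 120 = 30·4, t = 4·(30q), so 4 ∣ t.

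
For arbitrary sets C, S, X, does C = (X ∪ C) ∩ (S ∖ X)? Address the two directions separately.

(⟹) This inclusion fails. Take C = {1}, S = ∅, X = ∅; then 1 ∈ C but 1 ∉ (X ∪ C) ∩ (S ∖ X).

(⟸) Let x ∈ (X ∪ C) ∩ (S ∖ X). Then x ∈ C ∩ S and x ∉ X, from which x ∈ C.

The sets are not equal: only the reverse inclusion holds.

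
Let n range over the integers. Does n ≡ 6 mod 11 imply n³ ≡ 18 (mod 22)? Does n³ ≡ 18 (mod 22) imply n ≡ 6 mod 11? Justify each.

Only the reverse direction holds.

(⇒) This fails: take n = 17. Then 17 ≡ 6 (mod 11), but 17³ = 4913 ≡ 7 (mod 22), not 18.

(⇐) Conversely, the residues r modulo 22 with r³ ≡ 18 (mod 22) are exactly {6}, and each is ≡ 6 (mod 11).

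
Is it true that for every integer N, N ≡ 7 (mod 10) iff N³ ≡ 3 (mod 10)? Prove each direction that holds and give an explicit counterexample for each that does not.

(⇒) Suppose N ≡ 7 (mod 10). Write N = 10j + 7. Then (10j + 7)³ = 1000j³ + 2100j² + 1470j + 343 = 10(100j³ + 210j² + 147j + 34) + 3, so N³ ≡ 3 (mod 10).

(⇐) Conversely, suppose N³ ≡ 3 (mod 10). The only residue r in {0, …, 9} with r³ ≡ 3 (mod 10) is r = 7, so N ≡ 7 (mod 10).

Both directions hold; the statement is true.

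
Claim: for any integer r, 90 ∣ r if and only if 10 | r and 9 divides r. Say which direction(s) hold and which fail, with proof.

Both implications hold.

(→) If 90 ∣ r, write r = 90q. Since 90 = 9·10, r = 10·(9q), so 10 ∣ r; and since 90 = 10·9, r = 9·(10q), so 9 ∣ r.

(←) Suppose 10 ∣ r and 9 ∣ r. Any common multiple of 10 and 9 is a multiple of their lcm; here gcd(10, 9) = 1, so lcm(10, 9) = 10·9 = 90, so 90 ∣ r.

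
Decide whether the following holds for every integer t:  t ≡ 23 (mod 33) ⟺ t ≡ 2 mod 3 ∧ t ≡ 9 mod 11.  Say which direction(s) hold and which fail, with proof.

(⇒) fails and (⇐) fails.

(⟹) This fails: t = 23 gives 23 ≡ 23 (mod 33) but 23 ≡ 1 (mod 11), so the conjunction on the right does not hold.

(⟸) This fails: t = 20 satisfies both congruences on the right (20 ≡ 2 mod 3 and 20 ≡ 9 mod 11) yet 20 ≡ 20 (mod 33), not 23.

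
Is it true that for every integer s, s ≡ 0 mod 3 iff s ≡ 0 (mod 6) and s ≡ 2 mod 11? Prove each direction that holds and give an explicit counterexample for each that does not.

The forward direction fails; the converse holds.

Forward direction. This fails: s = 0 gives 0 ≡ 0 (mod 3) but 0 ≡ 0 (mod 11), so the conjunction on the right does not hold.

Converse. If s ≡ 0 (mod 6) and s ≡ 2 (mod 11), then by the Chinese remainder theorem s ≡ 24 (mod 66). Since 24 ≡ 0 (mod 3) and 3 ∣ 66, we get s ≡ 0 (mod 3).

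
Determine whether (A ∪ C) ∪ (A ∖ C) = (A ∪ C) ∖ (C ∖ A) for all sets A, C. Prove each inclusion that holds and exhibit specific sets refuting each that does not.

(⊆) This inclusion fails. Take A = ∅, C = {1}; then 1 ∈ (A ∪ C) ∪ (A ∖ C) but 1 ∉ (A ∪ C) ∖ (C ∖ A).

(⊇) Let x ∈ (A ∪ C) ∖ (C ∖ A). Then either x ∈ A and x ∉ C; or x ∈ A ∩ C. In each case x ∈ (A ∪ C) ∪ (A ∖ C), so (A ∪ C) ∖ (C ∖ A) ⊆ (A ∪ C) ∪ (A ∖ C).

Only the reverse inclusion holds.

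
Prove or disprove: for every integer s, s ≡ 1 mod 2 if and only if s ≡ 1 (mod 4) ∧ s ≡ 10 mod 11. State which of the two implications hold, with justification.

(⇒) fails; (⇐) holds.

Forward direction. This fails: s = 1 gives 1 ≡ 1 (mod 2) but 1 ≡ 1 (mod 11), so the conjunction on the right does not hold.

Converse. If s ≡ 1 (mod 4) and s ≡ 10 (mod 11), then by the Chinese remainder theorem s ≡ 21 (mod 44). Since 21 ≡ 1 (mod 2) and 2 ∣ 44, we get s ≡ 1 (mod 2).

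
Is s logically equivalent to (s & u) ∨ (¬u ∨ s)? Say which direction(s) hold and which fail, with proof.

(⇒) holds; (⇐) fails.

(⟹) Assume the antecedent. If s is true, (s & u) ∨ (¬u ∨ s) reduces to true regardless of the other variables. If s is false, the antecedent cannot hold. Either way (s & u) ∨ (¬u ∨ s) holds.

(⟸) This fails. Under s = F, u = F, the left side is false but the right side is true.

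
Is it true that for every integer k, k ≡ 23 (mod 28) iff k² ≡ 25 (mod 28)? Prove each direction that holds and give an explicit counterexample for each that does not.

Converse. This fails: take k = 5. Then 5² = 25 ≡ 25 (mod 28), yet 5 ≡ 5 (mod 28), not 23.

Forward direction. Suppose k ≡ 23 (mod 28). Write k = 28j + 23. Then (28j + 23)² = 784j² + 1288j + 529 = 28(28j² + 46j + 18) + 25, so k² ≡ 25 (mod 28).

(⇒) holds; (⇐) fails.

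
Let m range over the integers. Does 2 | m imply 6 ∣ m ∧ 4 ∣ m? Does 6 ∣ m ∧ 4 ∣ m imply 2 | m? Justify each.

(⇒) This fails: take m = 2. Certainly 2 ∣ 2, but 6 ∤ 2.

(⇐) Suppose 6 ∣ m and 4 ∣ m. Any common multiple of 6 and 4 is a multiple of their lcm; here lcm(6, 4) = 6·4/gcd(6, 4) = 24/2 = 12, so 12 ∣ m. Since 2 ∣ 12, it follows that 2 ∣ m.

Not equivalent: only (⇐) holds.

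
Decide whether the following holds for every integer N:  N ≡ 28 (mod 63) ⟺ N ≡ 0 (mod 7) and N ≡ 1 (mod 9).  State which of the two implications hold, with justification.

Both directions hold; the statement is true.

[⇐] If N ≡ 0 (mod 7) and N ≡ 1 (mod 9), then by the Chinese remainder theorem N ≡ 28 (mod 63). This is exactly N ≡ 28 (mod 63).

[⇒] Suppose N ≡ 28 (mod 63); write N = 63j + 28. Since 7 ∣ 63, reducing mod 7 gives N ≡ 28 ≡ 0 (mod 7); since 9 ∣ 63, reducing mod 9 gives N ≡ 28 ≡ 1 (mod 9).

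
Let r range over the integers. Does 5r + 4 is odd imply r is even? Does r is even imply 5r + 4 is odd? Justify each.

Neither implication holds.

(⟹) This fails: r = 7 gives 5r + 4 = 39, which is odd, but 7 is odd, not even.

(⟸) This also fails: r = 2 is even, but 5r + 4 = 14 is even, not odd.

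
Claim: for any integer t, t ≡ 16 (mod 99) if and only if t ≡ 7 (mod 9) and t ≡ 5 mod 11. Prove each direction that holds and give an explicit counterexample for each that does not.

Both directions hold; the statement is true.

(→) Suppose t ≡ 16 (mod 99); write t = 99j + 16. Since 9 ∣ 99, reducing mod 9 gives t ≡ 16 ≡ 7 (mod 9); since 11 ∣ 99, reducing mod 11 gives t ≡ 16 ≡ 5 (mod 11).

(←) Conversely, if t ≡ 7 (mod 9) and t ≡ 5 (mod 11), then by the Chinese remainder theorem t ≡ 16 (mod 99). This is exactly t ≡ 16 (mod 99).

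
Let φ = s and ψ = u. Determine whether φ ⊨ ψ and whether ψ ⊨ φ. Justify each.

Neither implication holds.

(⟹) This fails. Under u = F, s = T, the left side is true but the right side is false.

(⟸) This fails. Under u = T, s = F, the left side is false but the right side is true.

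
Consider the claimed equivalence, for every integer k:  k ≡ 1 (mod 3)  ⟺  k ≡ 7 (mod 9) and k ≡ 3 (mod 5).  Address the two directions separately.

(⇒) fails; (⇐) holds.

Forward direction. This fails: k = 1 gives 1 ≡ 1 (mod 3) but 1 ≡ 1 (mod 9), so the conjunction on the right does not hold.

Converse. If k ≡ 7 (mod 9) and k ≡ 3 (mod 5), then by the Chinese remainder theorem k ≡ 43 (mod 45). Since 43 ≡ 1 (mod 3) and 3 ∣ 45, we get k ≡ 1 (mod 3).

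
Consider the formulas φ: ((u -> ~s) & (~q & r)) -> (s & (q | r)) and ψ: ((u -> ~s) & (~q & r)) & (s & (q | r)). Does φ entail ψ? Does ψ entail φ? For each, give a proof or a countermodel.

(→) This fails. Under s = F, r = F, q = F, u = F, the left side is true but the right side is false.

(←) Assume the antecedent. If s is true, the consequent reduces to true regardless of the other variables. If s is false, the antecedent cannot hold. Either way the consequent holds.

Only the reverse direction holds.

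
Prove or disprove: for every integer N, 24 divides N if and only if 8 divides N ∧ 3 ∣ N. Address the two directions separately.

Both implications hold.

(⟸) Suppose 8 ∣ N and 3 ∣ N. Any common multiple of 8 and 3 is a multiple of their lcm; here gcd(8, 3) = 1, so lcm(8, 3) = 8·3 = 24, so 24 ∣ N.

(⟹) If 24 ∣ N, write N = 24q. Since 24 = 3·8, N = 8·(3q), so 8 ∣ N; and since 24 = 8·3, N = 3·(8q), so 3 ∣ N.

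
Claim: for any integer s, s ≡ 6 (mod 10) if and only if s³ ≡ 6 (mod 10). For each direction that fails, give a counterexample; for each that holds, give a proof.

Both directions hold; the statement is true.

(→) Suppose s ≡ 6 (mod 10). Write s = 10j + 6. Then (10j + 6)³ = 1000j³ + 1800j² + 1080j + 216 = 10(100j³ + 180j² + 108j + 21) + 6, so s³ ≡ 6 (mod 10).

(←) For the converse, argue contrapositively. If s ≢ 6 (mod 10), then s is congruent to one of 0, 1, 2, 3, 4, 5, 7, 8, 9 modulo 10, and these give s³ ≡ 0, 1, 8, 7, 4, 5, 3, 2, 9 respectively — never 6.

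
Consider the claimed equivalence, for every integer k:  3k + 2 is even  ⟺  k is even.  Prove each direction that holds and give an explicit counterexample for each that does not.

Both directions hold; the statement is true.

(⇒) Suppose 3k + 2 is even. Since 3 is odd, 3k and k have the same parity, so 3k + 2 ≡ k + 2 (mod 2). As 2 is even, 3k + 2 is even exactly when k is even. Thus k is even.

(⇐) Conversely, suppose k is even; write k = 2j. Then 3k + 2 = 3·(2j) + 2 = 2·3j + 2, which is even.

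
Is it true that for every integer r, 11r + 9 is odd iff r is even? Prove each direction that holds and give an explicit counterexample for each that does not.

Forward direction. Suppose 11r + 9 is odd. Since 11 is odd, 11r and r have the same parity, so 11r + 9 ≡ r + 9 (mod 2). As 9 is odd, 11r + 9 is odd exactly when r is even. Thus r is even.

Converse. Suppose r is even; write r = 2j. Then 11r + 9 = 11·(2j) + 9 = 2·11j + 9, which is odd.

Both directions hold.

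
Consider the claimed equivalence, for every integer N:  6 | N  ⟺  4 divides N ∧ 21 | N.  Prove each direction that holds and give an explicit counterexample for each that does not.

[⇐] Suppose 4 ∣ N and 21 ∣ N. Any common multiple of 4 and 21 is a multiple of their lcm; here gcd(4, 21) = 1, so lcm(4, 21) = 4·21 = 84, so 84 ∣ N. Since 6 ∣ 84, it follows that 6 ∣ N.

[⇒] This fails: take N = 6. Certainly 6 ∣ 6, but 4 ∤ 6.

Not equivalent: only (⇐) holds.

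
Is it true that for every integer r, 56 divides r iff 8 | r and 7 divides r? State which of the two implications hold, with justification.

(→) If 56 ∣ r, write r = 56q. Since 56 = 7·8, r = 8·(7q), so 8 ∣ r; and since 56 = 8·7, r = 7·(8q), so 7 ∣ r.

(←) Suppose 8 ∣ r and 7 ∣ r. Any common multiple of 8 and 7 is a multiple of their lcm; here gcd(8, 7) = 1, so lcm(8, 7) = 8·7 = 56, so 56 ∣ r.

Both directions hold; the statement is true.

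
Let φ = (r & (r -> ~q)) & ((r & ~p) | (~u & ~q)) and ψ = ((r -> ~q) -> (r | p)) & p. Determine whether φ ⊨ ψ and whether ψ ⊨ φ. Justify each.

[⇒] This fails. Under r = T, p = F, u = F, q = F, the left side is true but the right side is false.

[⇐] This fails. Under r = F, p = T, u = F, q = F, the left side is false but the right side is true.

Neither direction holds.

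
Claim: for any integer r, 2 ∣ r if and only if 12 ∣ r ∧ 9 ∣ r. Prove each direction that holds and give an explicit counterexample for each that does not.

Forward direction. This fails: take r = 2. Certainly 2 ∣ 2, but 12 ∤ 2.

Converse. Suppose 12 ∣ r and 9 ∣ r. Any common multiple of 12 and 9 is a multiple of their lcm; here lcm(12, 9) = 12·9/gcd(12, 9) = 108/3 = 36, so 36 ∣ r. Since 2 ∣ 36, it follows that 2 ∣ r.

Only the converse holds.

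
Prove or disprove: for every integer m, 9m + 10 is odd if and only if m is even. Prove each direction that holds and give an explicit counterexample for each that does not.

(→) This fails: m = 3 gives 9m + 10 = 37, which is odd, but 3 is odd, not even.

(←) This also fails: m = 0 is even, but 9m + 10 = 10 is even, not odd.

Neither implication holds.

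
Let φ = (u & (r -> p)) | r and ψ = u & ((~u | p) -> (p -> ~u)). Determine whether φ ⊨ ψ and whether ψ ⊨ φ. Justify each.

(⇒) fails; (⇐) holds.

(⇐) Assume the antecedent. If r is true, (u & (r -> p)) | r reduces to true regardless of the other variables. If r is false, the antecedent forces (r = F, u = T, p = F), and (u & (r -> p)) | r holds there. Either way (u & (r -> p)) | r holds.

(⇒) This fails. Under r = T, u = F, p = F, the left side is true but the right side is false.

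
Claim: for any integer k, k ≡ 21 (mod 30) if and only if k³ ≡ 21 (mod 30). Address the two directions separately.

Equivalent; both directions hold.

Forward direction. Suppose k ≡ 21 (mod 30). Write k = 30j + 21. Then (30j + 21)³ = 27000j³ + 56700j² + 39690j + 9261 = 30(900j³ + 1890j² + 1323j + 308) + 21, so k³ ≡ 21 (mod 30).

Converse. Suppose k³ ≡ 21 (mod 30). The only residue r in {0, …, 29} with r³ ≡ 21 (mod 30) is r = 21, so k ≡ 21 (mod 30).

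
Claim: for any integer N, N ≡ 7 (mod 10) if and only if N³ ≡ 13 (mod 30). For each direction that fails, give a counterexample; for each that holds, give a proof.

Only the converse holds.

(⇐) The residues r modulo 30 with r³ ≡ 13 (mod 30) are exactly {7}, and each is ≡ 7 (mod 10).

(⇒) This fails: take N = 17. Then 17 ≡ 7 (mod 10), but 17³ = 4913 ≡ 23 (mod 30), not 13.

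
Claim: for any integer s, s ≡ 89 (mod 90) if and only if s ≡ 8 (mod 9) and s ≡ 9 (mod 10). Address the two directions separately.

Both directions hold.

(→) Suppose s ≡ 89 (mod 90); write s = 90j + 89. Since 9 ∣ 90, reducing mod 9 gives s ≡ 89 ≡ 8 (mod 9); since 10 ∣ 90, reducing mod 10 gives s ≡ 89 ≡ 9 (mod 10).

(←) Conversely, if s ≡ 8 (mod 9) and s ≡ 9 (mod 10), then by the Chinese remainder theorem s ≡ 89 (mod 90). This is exactly s ≡ 89 (mod 90).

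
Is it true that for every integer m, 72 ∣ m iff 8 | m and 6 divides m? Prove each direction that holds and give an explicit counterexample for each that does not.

Only the forward implication holds.

(⇒) If 72 ∣ m, write m = 72q. Since 72 = 9·8, m = 8·(9q), so 8 ∣ m; and since 72 = 12·6, m = 6·(12q), so 6 ∣ m.

(⇐) This fails: take m = 24. Both 8 ∣ 24 and 6 ∣ 24, yet 24 is not a multiple of 72 (since 24 = 0·72 + 24), so 72 ∤ 24.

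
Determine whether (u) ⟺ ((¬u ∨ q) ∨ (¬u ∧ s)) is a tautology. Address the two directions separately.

Neither direction holds.

(⟹) This fails. Under u = T, q = F, s = F, the left side is true but the right side is false.

(⟸) This fails. Under u = F, q = F, s = F, the left side is false but the right side is true.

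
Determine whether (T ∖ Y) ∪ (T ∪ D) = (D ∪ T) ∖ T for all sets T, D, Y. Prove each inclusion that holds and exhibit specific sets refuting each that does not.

(⟸) Let x ∈ (D ∪ T) ∖ T. Then either x ∈ D and x ∉ T, Y; or x ∈ D ∩ Y and x ∉ T. In each case x ∈ (T ∖ Y) ∪ (T ∪ D), so (D ∪ T) ∖ T ⊆ (T ∖ Y) ∪ (T ∪ D).

(⟹) This inclusion fails. Take T = {1}, D = ∅, Y = ∅; then 1 ∈ (T ∖ Y) ∪ (T ∪ D) but 1 ∉ (D ∪ T) ∖ T.

(⊆) fails; (⊇) holds.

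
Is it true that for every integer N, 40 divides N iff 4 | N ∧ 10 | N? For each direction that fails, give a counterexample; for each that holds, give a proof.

Only the forward direction holds.

(→) If 40 ∣ N, write N = 40q. Since 40 = 10·4, N = 4·(10q), so 4 ∣ N; and since 40 = 4·10, N = 10·(4q), so 10 ∣ N.

(←) This fails: take N = 20. Both 4 ∣ 20 and 10 ∣ 20, yet 20 is not a multiple of 40 (since 20 = 0·40 + 20), so 40 ∤ 20.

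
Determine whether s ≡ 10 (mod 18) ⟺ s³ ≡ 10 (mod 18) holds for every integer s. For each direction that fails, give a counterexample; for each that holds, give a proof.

Only the forward direction holds.

(⇒) Suppose s ≡ 10 (mod 18). Write s = 18j + 10. Then (18j + 10)³ = 5832j³ + 9720j² + 5400j + 1000 = 18(324j³ + 540j² + 300j + 55) + 10, so s³ ≡ 10 (mod 18).

(⇐) This fails: take s = 4. Then 4³ = 64 ≡ 10 (mod 18), yet 4 ≡ 4 (mod 18), not 10.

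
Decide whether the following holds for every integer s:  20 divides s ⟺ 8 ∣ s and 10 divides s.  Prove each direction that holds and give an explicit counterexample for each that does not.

Forward direction. This fails: take s = 20. Certainly 20 ∣ 20, but 8 ∤ 20.

Converse. Suppose 8 ∣ s and 10 ∣ s. Any common multiple of 8 and 10 is a multiple of their lcm; here lcm(8, 10) = 8·10/gcd(8, 10) = 80/2 = 40, so 40 ∣ s. Since 20 ∣ 40, it follows that 20 ∣ s.

Not equivalent: only (⇐) holds.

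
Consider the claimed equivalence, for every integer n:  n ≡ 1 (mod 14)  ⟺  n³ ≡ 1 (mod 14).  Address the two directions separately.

Only the forward direction holds.

(→) Suppose n ≡ 1 (mod 14). Write n = 14j + 1. Then (14j + 1)³ = 2744j³ + 588j² + 42j + 1 = 14(196j³ + 42j² + 3j) + 1, so n³ ≡ 1 (mod 14).

(←) This fails: take n = 9. Then 9³ = 729 ≡ 1 (mod 14), yet 9 ≡ 9 (mod 14), not 1.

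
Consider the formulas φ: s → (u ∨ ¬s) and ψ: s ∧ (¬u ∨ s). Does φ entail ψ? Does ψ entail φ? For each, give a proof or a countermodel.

(⇒) fails and (⇐) fails.

(⟹) This fails. Under s = F, u = F, the left side is true but the right side is false.

(⟸) This fails. Under s = T, u = F, the left side is false but the right side is true.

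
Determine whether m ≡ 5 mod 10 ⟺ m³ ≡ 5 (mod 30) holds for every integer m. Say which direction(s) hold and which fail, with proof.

Not equivalent: only (⇐) holds.

(⟹) This fails: take m = 15. Then 15 ≡ 5 (mod 10), but 15³ = 3375 ≡ 15 (mod 30), not 5.

(⟸) Conversely, the residues r modulo 30 with r³ ≡ 5 (mod 30) are exactly {5}, and each is ≡ 5 (mod 10).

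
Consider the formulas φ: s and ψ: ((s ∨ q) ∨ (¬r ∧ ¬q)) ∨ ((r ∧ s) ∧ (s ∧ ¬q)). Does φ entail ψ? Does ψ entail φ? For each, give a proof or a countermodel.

(⇒) Assume the antecedent. If r is true, the antecedent forces (r = T, q = F, s = T) or (r = T, q = T, s = T), and the consequent holds there. If r is false, the consequent reduces to true regardless of the other variables. Either way the consequent holds.

(⇐) This fails. Under r = F, q = F, s = F, the left side is false but the right side is true.

The forward direction holds; the converse fails.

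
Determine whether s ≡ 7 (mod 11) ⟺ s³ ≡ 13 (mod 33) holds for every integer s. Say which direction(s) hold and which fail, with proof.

(⟸) The residues r modulo 33 with r³ ≡ 13 (mod 33) are exactly {7}, and each is ≡ 7 (mod 11).

(⟹) This fails: take s = 18. Then 18 ≡ 7 (mod 11), but 18³ = 5832 ≡ 24 (mod 33), not 13.

Not equivalent: only (⇐) holds.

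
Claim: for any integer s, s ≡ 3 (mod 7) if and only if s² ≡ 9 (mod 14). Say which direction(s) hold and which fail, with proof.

(→) This fails: take s = 10. Then 10 ≡ 3 (mod 7), but 10² = 100 ≡ 2 (mod 14), not 9.

(←) This fails: take s = 11. Then 11² = 121 ≡ 9 (mod 14), yet 11 ≡ 4 (mod 7), not 3.

Neither direction holds.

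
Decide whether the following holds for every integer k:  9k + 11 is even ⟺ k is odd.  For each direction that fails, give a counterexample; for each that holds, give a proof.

[⇒] Suppose 9k + 11 is even. Since 9 is odd, 9k and k have the same parity, so 9k + 11 ≡ k + 11 (mod 2). As 11 is odd, 9k + 11 is even exactly when k is odd. Thus k is odd.

[⇐] Conversely, suppose k is odd; write k = 2j + 1. Then 9k + 11 = 9·(2j + 1) + 11 = 2·9j + 20, which is even.

Equivalent; both directions hold.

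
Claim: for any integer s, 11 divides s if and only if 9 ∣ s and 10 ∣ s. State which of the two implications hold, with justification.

(⇒) This fails: take s = 11. Certainly 11 ∣ 11, but 9 ∤ 11.

(⇐) This fails: take s = 90. Both 9 ∣ 90 and 10 ∣ 90, yet 90 is not a multiple of 11 (since 90 = 8·11 + 2), so 11 ∤ 90.

(⇒) fails and (⇐) fails.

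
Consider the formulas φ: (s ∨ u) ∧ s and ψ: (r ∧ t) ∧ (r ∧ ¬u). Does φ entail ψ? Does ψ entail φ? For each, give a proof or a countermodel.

Neither implication holds.

(⇒) This fails. Under t = F, s = T, u = F, r = F, the left side is true but the right side is false.

(⇐) This fails. Under t = T, s = F, u = F, r = T, the left side is false but the right side is true.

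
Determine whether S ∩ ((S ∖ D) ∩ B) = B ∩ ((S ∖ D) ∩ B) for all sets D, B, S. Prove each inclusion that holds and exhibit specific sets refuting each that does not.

(⟹) Let x ∈ S ∩ ((S ∖ D) ∩ B). Then x ∈ B ∩ S and x ∉ D, from which x ∈ B ∩ ((S ∖ D) ∩ B).

(⟸) Let x ∈ B ∩ ((S ∖ D) ∩ B). Then x ∈ B ∩ S and x ∉ D, from which x ∈ S ∩ ((S ∖ D) ∩ B).

Both inclusions hold.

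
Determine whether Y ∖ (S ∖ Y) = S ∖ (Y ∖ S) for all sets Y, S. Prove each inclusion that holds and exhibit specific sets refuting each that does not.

Both inclusions fail.

Forward inclusion. This inclusion fails. Take Y = {1}, S = ∅; then 1 ∈ Y ∖ (S ∖ Y) but 1 ∉ S ∖ (Y ∖ S).

Reverse inclusion. This inclusion fails. Take Y = ∅, S = {1}; then 1 ∈ S ∖ (Y ∖ S) but 1 ∉ Y ∖ (S ∖ Y).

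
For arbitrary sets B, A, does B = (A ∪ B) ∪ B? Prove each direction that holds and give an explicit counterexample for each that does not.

(⊆) Let x ∈ B. Then either x ∈ B and x ∉ A; or x ∈ B ∩ A. In each case x ∈ (A ∪ B) ∪ B, so B ⊆ (A ∪ B) ∪ B.

(⊇) This inclusion fails. Take B = ∅, A = {1}; then 1 ∈ (A ∪ B) ∪ B but 1 ∉ B.

Only the forward inclusion holds.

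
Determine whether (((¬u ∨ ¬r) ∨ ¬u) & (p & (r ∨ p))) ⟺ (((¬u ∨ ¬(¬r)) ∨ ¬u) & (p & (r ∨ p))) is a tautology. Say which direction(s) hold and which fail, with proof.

(⇒) fails and (⇐) fails.

(⇒) This fails. Under u = T, p = T, r = F, the left side is true but the right side is false.

(⇐) This fails. Under u = T, p = T, r = T, the left side is false but the right side is true.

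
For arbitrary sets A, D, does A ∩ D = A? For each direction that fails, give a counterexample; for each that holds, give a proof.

(⊆) Let x ∈ A ∩ D. Then x ∈ A ∩ D, from which x ∈ A.

(⊇) This inclusion fails. Take A = {1}, D = ∅; then 1 ∈ A but 1 ∉ A ∩ D.

Only the forward inclusion holds.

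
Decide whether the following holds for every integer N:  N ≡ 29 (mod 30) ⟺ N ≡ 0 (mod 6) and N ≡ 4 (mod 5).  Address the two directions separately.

Neither implication holds.

(⟹) This fails: N = 29 gives 29 ≡ 29 (mod 30) but 29 ≡ 5 (mod 6), so the conjunction on the right does not hold.

(⟸) This fails: N = 24 satisfies both congruences on the right (24 ≡ 0 mod 6 and 24 ≡ 4 mod 5) yet 24 ≡ 24 (mod 30), not 29.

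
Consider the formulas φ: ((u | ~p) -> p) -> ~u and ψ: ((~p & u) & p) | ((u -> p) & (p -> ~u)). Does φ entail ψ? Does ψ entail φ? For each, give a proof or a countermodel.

[⇒] This fails. Under p = F, u = T, the left side is true but the right side is false.

[⇐] Assume the antecedent. If p is true, the antecedent forces (p = T, u = F), and ((u | ~p) -> p) -> ~u holds there. If p is false, ((u | ~p) -> p) -> ~u reduces to true regardless of the other variables. Either way ((u | ~p) -> p) -> ~u holds.

Only the converse holds.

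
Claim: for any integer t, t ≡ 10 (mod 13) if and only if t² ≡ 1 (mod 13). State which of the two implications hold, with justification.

Both directions fail.

(⟹) This fails: take t = 10. Then 10 ≡ 10 (mod 13), but 10² = 100 ≡ 9 (mod 13), not 1.

(⟸) This fails: take t = 1. Then 1² = 1 ≡ 1 (mod 13), yet 1 ≡ 1 (mod 13), not 10.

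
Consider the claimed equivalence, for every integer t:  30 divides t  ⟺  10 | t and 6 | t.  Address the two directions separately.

Equivalent; both directions hold.

(⇒) If 30 ∣ t, write t = 30q. Since 30 = 3·10, t = 10·(3q), so 10 ∣ t; and since 30 = 5·6, t = 6·(5q), so 6 ∣ t.

(⇐) Suppose 10 ∣ t and 6 ∣ t. Any common multiple of 10 and 6 is a multiple of their lcm; here lcm(10, 6) = 10·6/gcd(10, 6) = 60/2 = 30, so 30 ∣ t.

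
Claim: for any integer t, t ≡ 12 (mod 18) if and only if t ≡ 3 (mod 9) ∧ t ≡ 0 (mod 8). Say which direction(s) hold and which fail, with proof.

Forward direction. This fails: t = 66 gives 66 ≡ 12 (mod 18) but 66 ≡ 2 (mod 8), so the conjunction on the right does not hold.

Converse. If t ≡ 3 (mod 9) and t ≡ 0 (mod 8), then by the Chinese remainder theorem t ≡ 48 (mod 72). Since 48 ≡ 12 (mod 18) and 18 ∣ 72, we get t ≡ 12 (mod 18).

Only the reverse direction holds.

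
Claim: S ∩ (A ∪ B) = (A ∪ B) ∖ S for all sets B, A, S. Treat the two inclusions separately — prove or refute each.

Neither inclusion holds.

Forward inclusion. This inclusion fails. Take B = {1}, A = ∅, S = {1}; then 1 ∈ S ∩ (A ∪ B) but 1 ∉ (A ∪ B) ∖ S.

Reverse inclusion. This inclusion fails. Take B = {1}, A = ∅, S = ∅; then 1 ∈ (A ∪ B) ∖ S but 1 ∉ S ∩ (A ∪ B).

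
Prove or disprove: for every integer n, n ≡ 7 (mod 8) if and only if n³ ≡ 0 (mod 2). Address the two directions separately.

(⇒) fails and (⇐) fails.

(→) This fails: take n = 7. Then 7 ≡ 7 (mod 8), but 7³ = 343 ≡ 1 (mod 2), not 0.

(←) This fails: take n = 0. Then 0³ = 0 ≡ 0 (mod 2), yet 0 ≡ 0 (mod 8), not 7.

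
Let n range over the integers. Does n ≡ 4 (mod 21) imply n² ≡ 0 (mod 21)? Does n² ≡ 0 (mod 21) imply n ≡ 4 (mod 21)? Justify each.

Both directions fail.

(⟹) This fails: take n = 4. Then 4 ≡ 4 (mod 21), but 4² = 16 ≡ 16 (mod 21), not 0.

(⟸) This fails: take n = 0. Then 0² = 0 ≡ 0 (mod 21), yet 0 ≡ 0 (mod 21), not 4.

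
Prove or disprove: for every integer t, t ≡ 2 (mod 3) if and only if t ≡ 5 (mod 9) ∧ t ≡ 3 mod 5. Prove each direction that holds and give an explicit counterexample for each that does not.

Only the reverse direction holds.

(⇒) This fails: t = 32 gives 32 ≡ 2 (mod 3) but 32 ≡ 2 (mod 5), so the conjunction on the right does not hold.

(⇐) Conversely, if t ≡ 5 (mod 9) and t ≡ 3 (mod 5), then by the Chinese remainder theorem t ≡ 23 (mod 45). Since 23 ≡ 2 (mod 3) and 3 ∣ 45, we get t ≡ 2 (mod 3).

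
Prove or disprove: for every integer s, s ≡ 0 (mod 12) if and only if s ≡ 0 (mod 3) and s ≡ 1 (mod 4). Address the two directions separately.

Neither direction holds.

Forward direction. This fails: s = 0 gives 0 ≡ 0 (mod 12) but 0 ≡ 0 (mod 4), so the conjunction on the right does not hold.

Converse. This fails: s = 9 satisfies both congruences on the right (9 ≡ 0 mod 3 and 9 ≡ 1 mod 4) yet 9 ≡ 9 (mod 12), not 0.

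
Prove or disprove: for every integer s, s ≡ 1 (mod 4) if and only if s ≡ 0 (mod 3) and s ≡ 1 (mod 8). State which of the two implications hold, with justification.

Forward direction. This fails: s = 1 gives 1 ≡ 1 (mod 4) but 1 ≡ 1 (mod 3), so the conjunction on the right does not hold.

Converse. If s ≡ 0 (mod 3) and s ≡ 1 (mod 8), then by the Chinese remainder theorem s ≡ 9 (mod 24). Since 9 ≡ 1 (mod 4) and 4 ∣ 24, we get s ≡ 1 (mod 4).

Not equivalent: only (⇐) holds.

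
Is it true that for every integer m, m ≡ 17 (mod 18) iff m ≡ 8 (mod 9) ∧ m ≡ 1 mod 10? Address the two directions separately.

(⇒) This fails: m = 35 gives 35 ≡ 17 (mod 18) but 35 ≡ 5 (mod 10), so the conjunction on the right does not hold.

(⇐) Conversely, if m ≡ 8 (mod 9) and m ≡ 1 (mod 10), then by the Chinese remainder theorem m ≡ 71 (mod 90). Since 71 ≡ 17 (mod 18) and 18 ∣ 90, we get m ≡ 17 (mod 18).

Only the converse holds.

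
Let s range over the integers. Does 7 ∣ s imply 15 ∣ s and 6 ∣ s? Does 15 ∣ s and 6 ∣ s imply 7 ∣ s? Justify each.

(⇒) fails and (⇐) fails.

(⇒) This fails: take s = 7. Certainly 7 ∣ 7, but 15 ∤ 7.

(⇐) This fails: take s = 30. Both 15 ∣ 30 and 6 ∣ 30, yet 30 is not a multiple of 7 (since 30 = 4·7 + 2), so 7 ∤ 30.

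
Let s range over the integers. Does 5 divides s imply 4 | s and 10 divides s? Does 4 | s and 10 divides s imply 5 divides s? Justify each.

Not equivalent: only (⇐) holds.

Forward direction. This fails: take s = 5. Certainly 5 ∣ 5, but 4 ∤ 5.

Converse. Suppose 4 ∣ s and 10 ∣ s. Any common multiple of 4 and 10 is a multiple of their lcm; here lcm(4, 10) = 4·10/gcd(4, 10) = 40/2 = 20, so 20 ∣ s. Since 5 ∣ 20, it follows that 5 ∣ s.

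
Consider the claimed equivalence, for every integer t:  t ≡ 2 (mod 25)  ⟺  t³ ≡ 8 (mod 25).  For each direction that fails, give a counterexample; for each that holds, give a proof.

Both directions hold; the statement is true.

(→) Suppose t ≡ 2 (mod 25). Write t = 25j + 2. Then (25j + 2)³ = 15625j³ + 3750j² + 300j + 8 = 25(625j³ + 150j² + 12j) + 8, so t³ ≡ 8 (mod 25).

(←) Conversely, suppose t³ ≡ 8 (mod 25). The only residue r in {0, …, 24} with r³ ≡ 8 (mod 25) is r = 2, so t ≡ 2 (mod 25).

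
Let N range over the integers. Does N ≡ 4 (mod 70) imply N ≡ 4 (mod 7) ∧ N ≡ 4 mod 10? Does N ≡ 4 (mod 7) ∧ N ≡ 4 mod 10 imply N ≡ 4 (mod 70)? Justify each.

Forward direction. Suppose N ≡ 4 (mod 70); write N = 70j + 4. Since 7 ∣ 70, reducing mod 7 gives N ≡ 4 (mod 7); since 10 ∣ 70, reducing mod 10 gives N ≡ 4 (mod 10).

Converse. If N ≡ 4 (mod 7) and N ≡ 4 (mod 10), then by the Chinese remainder theorem N ≡ 4 (mod 70). This is exactly N ≡ 4 (mod 70).

Both directions hold; the statement is true.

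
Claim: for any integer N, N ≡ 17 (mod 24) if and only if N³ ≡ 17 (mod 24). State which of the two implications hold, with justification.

Equivalent; both directions hold.

Forward direction. Suppose N ≡ 17 (mod 24). Write N = 24j + 17. Then (24j + 17)³ = 13824j³ + 29376j² + 20808j + 4913 = 24(576j³ + 1224j² + 867j + 204) + 17, so N³ ≡ 17 (mod 24).

Converse. Suppose N³ ≡ 17 (mod 24). The only residue r in {0, …, 23} with r³ ≡ 17 (mod 24) is r = 17, so N ≡ 17 (mod 24).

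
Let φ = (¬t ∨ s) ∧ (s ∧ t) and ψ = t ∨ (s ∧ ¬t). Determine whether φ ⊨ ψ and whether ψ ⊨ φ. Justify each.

(⟸) This fails. Under t = T, s = F, the left side is false but the right side is true.

(⟹) Assume the antecedent. If t is true, t ∨ (s ∧ ¬t) reduces to true regardless of the other variables. If t is false, the antecedent cannot hold. Either way t ∨ (s ∧ ¬t) holds.

Only the forward direction holds.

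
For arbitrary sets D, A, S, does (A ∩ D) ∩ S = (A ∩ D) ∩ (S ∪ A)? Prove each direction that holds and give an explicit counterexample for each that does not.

(⊆) holds; (⊇) fails.

(⊆) Let x ∈ (A ∩ D) ∩ S. Then x ∈ D ∩ A ∩ S, from which x ∈ (A ∩ D) ∩ (S ∪ A).

(⊇) This inclusion fails. Take D = {1}, A = {1}, S = ∅; then 1 ∈ (A ∩ D) ∩ (S ∪ A) but 1 ∉ (A ∩ D) ∩ S.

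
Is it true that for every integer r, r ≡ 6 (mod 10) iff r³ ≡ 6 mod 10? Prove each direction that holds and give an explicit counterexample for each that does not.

Equivalent; both directions hold.

Forward direction. Suppose r ≡ 6 (mod 10). Write r = 10j + 6. Then (10j + 6)³ = 1000j³ + 1800j² + 1080j + 216 = 10(100j³ + 180j² + 108j + 21) + 6, so r³ ≡ 6 (mod 10).

Converse. For the converse, argue contrapositively. If r ≢ 6 (mod 10), then r is congruent to one of 0, 1, 2, 3, 4, 5, 7, 8, 9 modulo 10, and these give r³ ≡ 0, 1, 8, 7, 4, 5, 3, 2, 9 respectively — never 6.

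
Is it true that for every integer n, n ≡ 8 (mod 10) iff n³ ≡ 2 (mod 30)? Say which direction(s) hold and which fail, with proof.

(⇒) fails; (⇐) holds.

(←) The residues r modulo 30 with r³ ≡ 2 (mod 30) are exactly {8}, and each is ≡ 8 (mod 10).

(→) This fails: take n = 18. Then 18 ≡ 8 (mod 10), but 18³ = 5832 ≡ 12 (mod 30), not 2.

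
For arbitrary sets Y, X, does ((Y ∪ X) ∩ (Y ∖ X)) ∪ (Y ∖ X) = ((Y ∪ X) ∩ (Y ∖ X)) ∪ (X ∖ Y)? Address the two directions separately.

The sets are not equal: only the forward inclusion holds.

(⊆) Let x ∈ ((Y ∪ X) ∩ (Y ∖ X)) ∪ (Y ∖ X). Then x ∈ Y and x ∉ X, from which x ∈ ((Y ∪ X) ∩ (Y ∖ X)) ∪ (X ∖ Y).

(⊇) This inclusion fails. Take Y = ∅, X = {1}; then 1 ∈ ((Y ∪ X) ∩ (Y ∖ X)) ∪ (X ∖ Y) but 1 ∉ ((Y ∪ X) ∩ (Y ∖ X)) ∪ (Y ∖ X).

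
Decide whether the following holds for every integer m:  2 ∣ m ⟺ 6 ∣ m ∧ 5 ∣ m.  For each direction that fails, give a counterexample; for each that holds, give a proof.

(⟹) This fails: take m = 2. Certainly 2 ∣ 2, but 6 ∤ 2.

(⟸) Suppose 6 ∣ m and 5 ∣ m. Any common multiple of 6 and 5 is a multiple of their lcm; here gcd(6, 5) = 1, so lcm(6, 5) = 6·5 = 30, so 30 ∣ m. Since 2 ∣ 30, it follows that 2 ∣ m.

The forward direction fails; the converse holds.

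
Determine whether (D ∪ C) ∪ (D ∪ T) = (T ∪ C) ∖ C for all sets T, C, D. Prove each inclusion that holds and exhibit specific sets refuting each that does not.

The sets are not equal: only the reverse inclusion holds.

(⊆) This inclusion fails. Take T = ∅, C = {1}, D = ∅; then 1 ∈ (D ∪ C) ∪ (D ∪ T) but 1 ∉ (T ∪ C) ∖ C.

(⊇) Let x ∈ (T ∪ C) ∖ C. Then either x ∈ T and x ∉ C, D; or x ∈ T ∩ D and x ∉ C. In each case x ∈ (D ∪ C) ∪ (D ∪ T), so (T ∪ C) ∖ C ⊆ (D ∪ C) ∪ (D ∪ T).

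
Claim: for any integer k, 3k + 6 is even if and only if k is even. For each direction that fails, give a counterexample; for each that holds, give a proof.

Forward direction. Suppose 3k + 6 is even. Since 3 is odd, 3k and k have the same parity, so 3k + 6 ≡ k + 6 (mod 2). As 6 is even, 3k + 6 is even exactly when k is even. Thus k is even.

Converse. Suppose k is even; write k = 2j. Then 3k + 6 = 3·(2j) + 6 = 2·3j + 6, which is even.

Both implications hold.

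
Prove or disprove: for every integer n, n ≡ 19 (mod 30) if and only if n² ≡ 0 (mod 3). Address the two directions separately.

(⇒) fails and (⇐) fails.

(→) This fails: take n = 19. Then 19 ≡ 19 (mod 30), but 19² = 361 ≡ 1 (mod 3), not 0.

(←) This fails: take n = 0. Then 0² = 0 ≡ 0 (mod 3), yet 0 ≡ 0 (mod 30), not 19.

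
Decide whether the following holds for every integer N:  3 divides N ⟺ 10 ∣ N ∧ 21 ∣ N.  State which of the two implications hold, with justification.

(→) This fails: take N = 3. Certainly 3 ∣ 3, but 10 ∤ 3.

(←) Suppose 10 ∣ N and 21 ∣ N. Any common multiple of 10 and 21 is a multiple of their lcm; here gcd(10, 21) = 1, so lcm(10, 21) = 10·21 = 210, so 210 ∣ N. Since 3 ∣ 210, it follows that 3 ∣ N.

Only the reverse direction holds.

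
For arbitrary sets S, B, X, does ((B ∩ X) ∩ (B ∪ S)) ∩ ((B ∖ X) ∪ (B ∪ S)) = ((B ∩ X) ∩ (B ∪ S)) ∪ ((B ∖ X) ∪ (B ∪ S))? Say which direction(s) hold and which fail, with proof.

(⊆) holds; (⊇) fails.

Forward inclusion. Let x ∈ ((B ∩ X) ∩ (B ∪ S)) ∩ ((B ∖ X) ∪ (B ∪ S)). Then either x ∈ B ∩ X and x ∉ S; or x ∈ S ∩ B ∩ X. In each case x ∈ ((B ∩ X) ∩ (B ∪ S)) ∪ ((B ∖ X) ∪ (B ∪ S)), so ((B ∩ X) ∩ (B ∪ S)) ∩ ((B ∖ X) ∪ (B ∪ S)) ⊆ ((B ∩ X) ∩ (B ∪ S)) ∪ ((B ∖ X) ∪ (B ∪ S)).

Reverse inclusion. This inclusion fails. Take S = {1}, B = ∅, X = ∅; then 1 ∈ ((B ∩ X) ∩ (B ∪ S)) ∪ ((B ∖ X) ∪ (B ∪ S)) but 1 ∉ ((B ∩ X) ∩ (B ∪ S)) ∩ ((B ∖ X) ∪ (B ∪ S)).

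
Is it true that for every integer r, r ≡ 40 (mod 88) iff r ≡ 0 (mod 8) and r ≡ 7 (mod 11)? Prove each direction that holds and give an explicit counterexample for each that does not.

The biconditional holds.

[⇒] Suppose r ≡ 40 (mod 88); write r = 88j + 40. Since 8 ∣ 88, reducing mod 8 gives r ≡ 40 ≡ 0 (mod 8); since 11 ∣ 88, reducing mod 11 gives r ≡ 40 ≡ 7 (mod 11).

[⇐] Conversely, if r ≡ 0 (mod 8) and r ≡ 7 (mod 11), then by the Chinese remainder theorem r ≡ 40 (mod 88). This is exactly r ≡ 40 (mod 88).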